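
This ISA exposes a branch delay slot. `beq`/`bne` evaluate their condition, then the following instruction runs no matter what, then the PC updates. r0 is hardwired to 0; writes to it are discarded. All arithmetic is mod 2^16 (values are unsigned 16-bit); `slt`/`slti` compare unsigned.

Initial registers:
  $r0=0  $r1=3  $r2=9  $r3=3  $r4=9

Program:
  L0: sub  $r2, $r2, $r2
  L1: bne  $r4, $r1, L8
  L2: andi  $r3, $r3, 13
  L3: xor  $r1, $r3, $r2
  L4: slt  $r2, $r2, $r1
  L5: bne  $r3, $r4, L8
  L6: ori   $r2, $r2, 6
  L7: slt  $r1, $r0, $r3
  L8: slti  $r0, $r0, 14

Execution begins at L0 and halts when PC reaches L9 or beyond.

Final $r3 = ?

1

#0 sub  $r2, $r2, $r2 ; 0/3/0/3/9
#1 bne  $r4, $r1, L8 ; 0/3/0/3/9 ; →target
#2 andi  $r3, $r3, 13 ; 0/3/0/1/9
#8 slti  $r0, $r0, 14 ; 0/3/0/1/9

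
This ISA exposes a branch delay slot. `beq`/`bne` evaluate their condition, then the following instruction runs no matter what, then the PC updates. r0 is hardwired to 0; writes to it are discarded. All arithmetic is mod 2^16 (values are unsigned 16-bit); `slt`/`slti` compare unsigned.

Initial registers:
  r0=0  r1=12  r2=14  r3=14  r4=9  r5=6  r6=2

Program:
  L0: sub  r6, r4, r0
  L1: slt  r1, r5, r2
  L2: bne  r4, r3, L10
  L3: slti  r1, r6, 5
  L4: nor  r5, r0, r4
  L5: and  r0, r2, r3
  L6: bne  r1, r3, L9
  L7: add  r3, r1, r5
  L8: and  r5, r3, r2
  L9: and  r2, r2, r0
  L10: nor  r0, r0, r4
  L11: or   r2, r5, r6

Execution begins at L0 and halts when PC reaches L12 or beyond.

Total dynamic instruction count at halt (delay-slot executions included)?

6

  step pc=0: sub  r6, r4, r0  regs=(0,12,14,14,9,6,9)
  step pc=1: slt  r1, r5, r2  regs=(0,1,14,14,9,6,9)
  step pc=2: bne  r4, r3, L10  cond=T  regs=(0,1,14,14,9,6,9)
  step pc=3: slti  r1, r6, 5  regs=(0,0,14,14,9,6,9)
  step pc=10: nor  r0, r0, r4  regs=(0,0,14,14,9,6,9)
  step pc=11: or   r2, r5, r6  regs=(0,0,15,14,9,6,9)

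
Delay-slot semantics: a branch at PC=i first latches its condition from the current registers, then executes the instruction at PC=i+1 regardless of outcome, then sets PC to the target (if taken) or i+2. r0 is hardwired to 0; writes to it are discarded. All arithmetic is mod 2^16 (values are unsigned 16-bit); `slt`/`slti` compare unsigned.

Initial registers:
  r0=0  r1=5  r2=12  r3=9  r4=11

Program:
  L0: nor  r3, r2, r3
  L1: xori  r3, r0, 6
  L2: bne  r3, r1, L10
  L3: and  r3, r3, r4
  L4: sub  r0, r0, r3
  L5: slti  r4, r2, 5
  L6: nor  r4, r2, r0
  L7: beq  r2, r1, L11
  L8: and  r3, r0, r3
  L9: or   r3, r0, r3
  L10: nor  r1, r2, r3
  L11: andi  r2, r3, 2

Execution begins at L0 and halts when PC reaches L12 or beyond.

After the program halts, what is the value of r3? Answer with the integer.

  step pc=0: nor  r3, r2, r3  regs=(0,5,12,65522,11)
  step pc=1: xori  r3, r0, 6  regs=(0,5,12,6,11)
  step pc=2: bne  r3, r1, L10  cond=T  regs=(0,5,12,6,11)
  step pc=3: and  r3, r3, r4  regs=(0,5,12,2,11)
  step pc=10: nor  r1, r2, r3  regs=(0,65521,12,2,11)
  step pc=11: andi  r2, r3, 2  regs=(0,65521,2,2,11)

2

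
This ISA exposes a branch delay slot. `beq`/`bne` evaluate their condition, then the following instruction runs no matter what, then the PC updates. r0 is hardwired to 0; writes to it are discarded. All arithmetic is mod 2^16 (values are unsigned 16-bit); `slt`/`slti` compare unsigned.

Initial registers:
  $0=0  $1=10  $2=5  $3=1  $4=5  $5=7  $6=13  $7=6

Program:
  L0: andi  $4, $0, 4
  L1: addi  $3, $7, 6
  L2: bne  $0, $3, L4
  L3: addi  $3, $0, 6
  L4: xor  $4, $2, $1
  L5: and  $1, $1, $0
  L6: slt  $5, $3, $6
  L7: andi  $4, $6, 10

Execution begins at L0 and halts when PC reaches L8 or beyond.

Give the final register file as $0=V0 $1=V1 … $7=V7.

  step pc=0: andi  $4, $0, 4  regs=(0,10,5,1,0,7,13,6)
  step pc=1: addi  $3, $7, 6  regs=(0,10,5,12,0,7,13,6)
  step pc=2: bne  $0, $3, L4  cond=T  regs=(0,10,5,12,0,7,13,6)
  step pc=3: addi  $3, $0, 6  regs=(0,10,5,6,0,7,13,6)
  step pc=4: xor  $4, $2, $1  regs=(0,10,5,6,15,7,13,6)
  step pc=5: and  $1, $1, $0  regs=(0,0,5,6,15,7,13,6)
  step pc=6: slt  $5, $3, $6  regs=(0,0,5,6,15,1,13,6)
  step pc=7: andi  $4, $6, 10  regs=(0,0,5,6,8,1,13,6)

$0=0 $1=0 $2=5 $3=6 $4=8 $5=1 $6=13 $7=6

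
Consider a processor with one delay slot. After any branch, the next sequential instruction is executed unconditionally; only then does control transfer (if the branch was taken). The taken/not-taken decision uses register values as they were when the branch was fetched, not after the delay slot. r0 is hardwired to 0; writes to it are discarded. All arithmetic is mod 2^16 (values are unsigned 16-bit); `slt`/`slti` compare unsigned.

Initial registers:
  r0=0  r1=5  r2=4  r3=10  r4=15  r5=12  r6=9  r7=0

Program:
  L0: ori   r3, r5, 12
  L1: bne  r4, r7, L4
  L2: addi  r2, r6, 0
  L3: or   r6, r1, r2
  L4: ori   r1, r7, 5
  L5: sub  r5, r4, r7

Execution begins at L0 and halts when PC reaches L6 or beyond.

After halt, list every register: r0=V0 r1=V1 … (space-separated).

  step pc=0: ori   r3, r5, 12  regs=(0,5,4,12,15,12,9,0)
  step pc=1: bne  r4, r7, L4  cond=T  regs=(0,5,4,12,15,12,9,0)
  step pc=2: addi  r2, r6, 0  regs=(0,5,9,12,15,12,9,0)
  step pc=4: ori   r1, r7, 5  regs=(0,5,9,12,15,12,9,0)
  step pc=5: sub  r5, r4, r7  regs=(0,5,9,12,15,15,9,0)

r0=0 r1=5 r2=9 r3=12 r4=15 r5=15 r6=9 r7=0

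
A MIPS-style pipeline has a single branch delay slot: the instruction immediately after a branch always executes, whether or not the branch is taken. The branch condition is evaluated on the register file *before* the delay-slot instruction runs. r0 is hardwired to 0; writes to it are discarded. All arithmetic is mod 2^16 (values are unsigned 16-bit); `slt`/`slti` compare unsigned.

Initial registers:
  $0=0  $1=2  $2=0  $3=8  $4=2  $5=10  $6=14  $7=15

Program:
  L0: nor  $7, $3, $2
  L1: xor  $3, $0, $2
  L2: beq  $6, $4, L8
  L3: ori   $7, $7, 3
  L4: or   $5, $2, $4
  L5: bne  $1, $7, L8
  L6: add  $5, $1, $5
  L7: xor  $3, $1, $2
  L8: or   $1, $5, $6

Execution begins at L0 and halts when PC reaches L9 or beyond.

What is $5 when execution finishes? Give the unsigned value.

[0] nor  $7, $3, $2  →  {$0:0, $1:2, $2:0, $3:8, $4:2, $5:10, $6:14, $7:65527}
[1] xor  $3, $0, $2  →  {$0:0, $1:2, $2:0, $3:0, $4:2, $5:10, $6:14, $7:65527}
[2] beq  $6, $4, L8  →  {$0:0, $1:2, $2:0, $3:0, $4:2, $5:10, $6:14, $7:65527}  ⟨branch fallthrough⟩
[3] ori   $7, $7, 3  →  {$0:0, $1:2, $2:0, $3:0, $4:2, $5:10, $6:14, $7:65527}
[4] or   $5, $2, $4  →  {$0:0, $1:2, $2:0, $3:0, $4:2, $5:2, $6:14, $7:65527}
[5] bne  $1, $7, L8  →  {$0:0, $1:2, $2:0, $3:0, $4:2, $5:2, $6:14, $7:65527}  ⟨branch taken⟩
[6] add  $5, $1, $5  →  {$0:0, $1:2, $2:0, $3:0, $4:2, $5:4, $6:14, $7:65527}
[8] or   $1, $5, $6  →  {$0:0, $1:14, $2:0, $3:0, $4:2, $5:4, $6:14, $7:65527}

4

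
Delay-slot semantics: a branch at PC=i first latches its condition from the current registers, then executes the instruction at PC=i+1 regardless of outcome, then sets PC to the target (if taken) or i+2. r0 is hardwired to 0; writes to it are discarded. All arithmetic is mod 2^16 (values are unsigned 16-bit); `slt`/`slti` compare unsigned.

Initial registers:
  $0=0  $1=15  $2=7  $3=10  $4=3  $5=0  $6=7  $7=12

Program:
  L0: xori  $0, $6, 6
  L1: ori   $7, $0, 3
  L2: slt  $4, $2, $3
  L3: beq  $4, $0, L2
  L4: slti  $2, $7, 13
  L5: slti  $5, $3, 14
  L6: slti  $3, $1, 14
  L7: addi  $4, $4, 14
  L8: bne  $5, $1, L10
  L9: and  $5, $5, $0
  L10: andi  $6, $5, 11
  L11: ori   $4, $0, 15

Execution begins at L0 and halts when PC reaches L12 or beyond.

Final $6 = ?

0

#0 xori  $0, $6, 6 ; 0/15/7/10/3/0/7/12
#1 ori   $7, $0, 3 ; 0/15/7/10/3/0/7/3
#2 slt  $4, $2, $3 ; 0/15/7/10/1/0/7/3
#3 beq  $4, $0, L2 ; 0/15/7/10/1/0/7/3 ; →fallthru
#4 slti  $2, $7, 13 ; 0/15/1/10/1/0/7/3
#5 slti  $5, $3, 14 ; 0/15/1/10/1/1/7/3
#6 slti  $3, $1, 14 ; 0/15/1/0/1/1/7/3
#7 addi  $4, $4, 14 ; 0/15/1/0/15/1/7/3
#8 bne  $5, $1, L10 ; 0/15/1/0/15/1/7/3 ; →target
#9 and  $5, $5, $0 ; 0/15/1/0/15/0/7/3
#10 andi  $6, $5, 11 ; 0/15/1/0/15/0/0/3
#11 ori   $4, $0, 15 ; 0/15/1/0/15/0/0/3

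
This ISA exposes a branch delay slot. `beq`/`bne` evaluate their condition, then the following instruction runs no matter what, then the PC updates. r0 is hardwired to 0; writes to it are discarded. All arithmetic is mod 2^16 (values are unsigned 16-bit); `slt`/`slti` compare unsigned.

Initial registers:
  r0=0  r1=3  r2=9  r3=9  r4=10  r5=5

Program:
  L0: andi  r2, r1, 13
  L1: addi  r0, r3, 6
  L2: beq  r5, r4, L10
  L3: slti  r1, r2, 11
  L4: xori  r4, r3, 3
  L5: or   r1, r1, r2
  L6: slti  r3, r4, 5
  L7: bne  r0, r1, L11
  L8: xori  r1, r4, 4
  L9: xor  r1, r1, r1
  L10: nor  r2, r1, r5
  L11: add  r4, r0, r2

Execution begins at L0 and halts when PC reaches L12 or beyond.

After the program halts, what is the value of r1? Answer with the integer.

[0] andi  r2, r1, 13  →  {r0:0, r1:3, r2:1, r3:9, r4:10, r5:5}
[1] addi  r0, r3, 6  →  {r0:0, r1:3, r2:1, r3:9, r4:10, r5:5}
[2] beq  r5, r4, L10  →  {r0:0, r1:3, r2:1, r3:9, r4:10, r5:5}  ⟨branch fallthrough⟩
[3] slti  r1, r2, 11  →  {r0:0, r1:1, r2:1, r3:9, r4:10, r5:5}
[4] xori  r4, r3, 3  →  {r0:0, r1:1, r2:1, r3:9, r4:10, r5:5}
[5] or   r1, r1, r2  →  {r0:0, r1:1, r2:1, r3:9, r4:10, r5:5}
[6] slti  r3, r4, 5  →  {r0:0, r1:1, r2:1, r3:0, r4:10, r5:5}
[7] bne  r0, r1, L11  →  {r0:0, r1:1, r2:1, r3:0, r4:10, r5:5}  ⟨branch taken⟩
[8] xori  r1, r4, 4  →  {r0:0, r1:14, r2:1, r3:0, r4:10, r5:5}
[11] add  r4, r0, r2  →  {r0:0, r1:14, r2:1, r3:0, r4:1, r5:5}

14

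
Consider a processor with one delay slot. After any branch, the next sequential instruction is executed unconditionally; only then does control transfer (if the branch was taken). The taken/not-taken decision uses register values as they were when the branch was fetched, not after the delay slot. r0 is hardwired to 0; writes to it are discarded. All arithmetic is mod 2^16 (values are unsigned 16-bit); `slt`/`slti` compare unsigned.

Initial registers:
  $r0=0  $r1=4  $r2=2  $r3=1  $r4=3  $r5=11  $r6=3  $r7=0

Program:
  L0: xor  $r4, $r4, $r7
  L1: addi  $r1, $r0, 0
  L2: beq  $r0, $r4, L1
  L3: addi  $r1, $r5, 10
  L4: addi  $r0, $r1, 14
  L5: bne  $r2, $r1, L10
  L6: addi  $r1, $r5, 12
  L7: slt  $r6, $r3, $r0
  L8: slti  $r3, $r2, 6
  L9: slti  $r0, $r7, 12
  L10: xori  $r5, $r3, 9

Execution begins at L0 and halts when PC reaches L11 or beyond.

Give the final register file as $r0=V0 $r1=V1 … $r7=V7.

  step pc=0: xor  $r4, $r4, $r7  regs=(0,4,2,1,3,11,3,0)
  step pc=1: addi  $r1, $r0, 0  regs=(0,0,2,1,3,11,3,0)
  step pc=2: beq  $r0, $r4, L1  cond=F  regs=(0,0,2,1,3,11,3,0)
  step pc=3: addi  $r1, $r5, 10  regs=(0,21,2,1,3,11,3,0)
  step pc=4: addi  $r0, $r1, 14  regs=(0,21,2,1,3,11,3,0)
  step pc=5: bne  $r2, $r1, L10  cond=T  regs=(0,21,2,1,3,11,3,0)
  step pc=6: addi  $r1, $r5, 12  regs=(0,23,2,1,3,11,3,0)
  step pc=10: xori  $r5, $r3, 9  regs=(0,23,2,1,3,8,3,0)

$r0=0 $r1=23 $r2=2 $r3=1 $r4=3 $r5=8 $r6=3 $r7=0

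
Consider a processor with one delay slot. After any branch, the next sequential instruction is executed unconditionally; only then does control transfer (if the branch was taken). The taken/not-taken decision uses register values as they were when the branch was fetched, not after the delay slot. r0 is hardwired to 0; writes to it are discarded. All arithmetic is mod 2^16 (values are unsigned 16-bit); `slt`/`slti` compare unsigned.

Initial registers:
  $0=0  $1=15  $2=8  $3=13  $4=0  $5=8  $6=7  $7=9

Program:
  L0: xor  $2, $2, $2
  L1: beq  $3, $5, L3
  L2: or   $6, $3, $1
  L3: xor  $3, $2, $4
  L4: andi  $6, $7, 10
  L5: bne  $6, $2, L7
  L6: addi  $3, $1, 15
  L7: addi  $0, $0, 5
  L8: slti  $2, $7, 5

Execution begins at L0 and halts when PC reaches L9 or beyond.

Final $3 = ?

30

  step pc=0: xor  $2, $2, $2  regs=(0,15,0,13,0,8,7,9)
  step pc=1: beq  $3, $5, L3  cond=F  regs=(0,15,0,13,0,8,7,9)
  step pc=2: or   $6, $3, $1  regs=(0,15,0,13,0,8,15,9)
  step pc=3: xor  $3, $2, $4  regs=(0,15,0,0,0,8,15,9)
  step pc=4: andi  $6, $7, 10  regs=(0,15,0,0,0,8,8,9)
  step pc=5: bne  $6, $2, L7  cond=T  regs=(0,15,0,0,0,8,8,9)
  step pc=6: addi  $3, $1, 15  regs=(0,15,0,30,0,8,8,9)
  step pc=7: addi  $0, $0, 5  regs=(0,15,0,30,0,8,8,9)
  step pc=8: slti  $2, $7, 5  regs=(0,15,0,30,0,8,8,9)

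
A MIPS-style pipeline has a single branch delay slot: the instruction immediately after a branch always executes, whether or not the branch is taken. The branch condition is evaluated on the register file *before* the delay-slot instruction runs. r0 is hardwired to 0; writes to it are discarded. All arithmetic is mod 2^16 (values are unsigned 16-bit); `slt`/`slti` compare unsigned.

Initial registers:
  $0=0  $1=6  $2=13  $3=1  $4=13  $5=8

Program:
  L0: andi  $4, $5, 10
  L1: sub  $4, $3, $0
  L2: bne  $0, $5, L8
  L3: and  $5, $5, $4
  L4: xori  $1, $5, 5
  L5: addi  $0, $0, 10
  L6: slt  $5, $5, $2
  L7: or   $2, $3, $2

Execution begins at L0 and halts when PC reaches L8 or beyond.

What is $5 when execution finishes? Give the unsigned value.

  step pc=0: andi  $4, $5, 10  regs=(0,6,13,1,8,8)
  step pc=1: sub  $4, $3, $0  regs=(0,6,13,1,1,8)
  step pc=2: bne  $0, $5, L8  cond=T  regs=(0,6,13,1,1,8)
  step pc=3: and  $5, $5, $4  regs=(0,6,13,1,1,0)

0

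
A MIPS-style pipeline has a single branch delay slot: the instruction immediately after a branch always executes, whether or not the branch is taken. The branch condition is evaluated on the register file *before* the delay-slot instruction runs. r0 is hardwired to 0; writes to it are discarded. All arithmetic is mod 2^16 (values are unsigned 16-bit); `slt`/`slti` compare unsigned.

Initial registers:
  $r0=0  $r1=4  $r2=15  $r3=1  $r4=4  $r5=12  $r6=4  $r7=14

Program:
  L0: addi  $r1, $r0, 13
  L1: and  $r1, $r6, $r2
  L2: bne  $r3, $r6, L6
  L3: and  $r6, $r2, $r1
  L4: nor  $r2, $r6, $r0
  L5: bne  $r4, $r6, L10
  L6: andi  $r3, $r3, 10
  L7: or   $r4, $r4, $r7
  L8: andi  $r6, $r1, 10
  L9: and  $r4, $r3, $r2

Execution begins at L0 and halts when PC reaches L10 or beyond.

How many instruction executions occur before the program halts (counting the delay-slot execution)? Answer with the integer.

#0 addi  $r1, $r0, 13 ; 0/13/15/1/4/12/4/14
#1 and  $r1, $r6, $r2 ; 0/4/15/1/4/12/4/14
#2 bne  $r3, $r6, L6 ; 0/4/15/1/4/12/4/14 ; →target
#3 and  $r6, $r2, $r1 ; 0/4/15/1/4/12/4/14
#6 andi  $r3, $r3, 10 ; 0/4/15/0/4/12/4/14
#7 or   $r4, $r4, $r7 ; 0/4/15/0/14/12/4/14
#8 andi  $r6, $r1, 10 ; 0/4/15/0/14/12/0/14
#9 and  $r4, $r3, $r2 ; 0/4/15/0/0/12/0/14

8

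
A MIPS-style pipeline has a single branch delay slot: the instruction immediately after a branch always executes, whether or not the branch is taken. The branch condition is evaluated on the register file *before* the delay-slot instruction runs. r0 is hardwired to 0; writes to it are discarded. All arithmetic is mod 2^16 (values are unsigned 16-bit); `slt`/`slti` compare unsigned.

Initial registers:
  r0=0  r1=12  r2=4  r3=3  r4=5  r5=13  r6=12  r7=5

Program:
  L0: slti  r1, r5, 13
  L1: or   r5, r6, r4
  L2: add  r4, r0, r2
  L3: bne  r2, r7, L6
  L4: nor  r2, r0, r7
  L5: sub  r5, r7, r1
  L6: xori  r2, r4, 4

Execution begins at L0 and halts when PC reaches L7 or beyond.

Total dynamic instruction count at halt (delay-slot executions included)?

[0] slti  r1, r5, 13  →  {r0:0, r1:0, r2:4, r3:3, r4:5, r5:13, r6:12, r7:5}
[1] or   r5, r6, r4  →  {r0:0, r1:0, r2:4, r3:3, r4:5, r5:13, r6:12, r7:5}
[2] add  r4, r0, r2  →  {r0:0, r1:0, r2:4, r3:3, r4:4, r5:13, r6:12, r7:5}
[3] bne  r2, r7, L6  →  {r0:0, r1:0, r2:4, r3:3, r4:4, r5:13, r6:12, r7:5}  ⟨branch taken⟩
[4] nor  r2, r0, r7  →  {r0:0, r1:0, r2:65530, r3:3, r4:4, r5:13, r6:12, r7:5}
[6] xori  r2, r4, 4  →  {r0:0, r1:0, r2:0, r3:3, r4:4, r5:13, r6:12, r7:5}

6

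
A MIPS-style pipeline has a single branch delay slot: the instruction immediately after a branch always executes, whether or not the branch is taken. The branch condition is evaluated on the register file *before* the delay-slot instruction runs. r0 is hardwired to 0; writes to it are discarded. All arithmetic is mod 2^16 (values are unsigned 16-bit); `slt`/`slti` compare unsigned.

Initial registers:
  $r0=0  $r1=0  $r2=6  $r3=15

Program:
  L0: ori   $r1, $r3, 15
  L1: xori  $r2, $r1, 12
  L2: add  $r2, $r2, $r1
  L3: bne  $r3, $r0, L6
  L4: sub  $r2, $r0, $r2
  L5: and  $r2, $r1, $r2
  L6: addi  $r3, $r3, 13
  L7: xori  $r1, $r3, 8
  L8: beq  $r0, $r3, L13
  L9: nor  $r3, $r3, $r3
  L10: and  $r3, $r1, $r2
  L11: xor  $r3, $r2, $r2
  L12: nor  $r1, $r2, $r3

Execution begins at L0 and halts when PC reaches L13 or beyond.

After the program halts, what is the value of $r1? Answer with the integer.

#0 ori   $r1, $r3, 15 ; 0/15/6/15
#1 xori  $r2, $r1, 12 ; 0/15/3/15
#2 add  $r2, $r2, $r1 ; 0/15/18/15
#3 bne  $r3, $r0, L6 ; 0/15/18/15 ; →target
#4 sub  $r2, $r0, $r2 ; 0/15/65518/15
#6 addi  $r3, $r3, 13 ; 0/15/65518/28
#7 xori  $r1, $r3, 8 ; 0/20/65518/28
#8 beq  $r0, $r3, L13 ; 0/20/65518/28 ; →fallthru
#9 nor  $r3, $r3, $r3 ; 0/20/65518/65507
#10 and  $r3, $r1, $r2 ; 0/20/65518/4
#11 xor  $r3, $r2, $r2 ; 0/20/65518/0
#12 nor  $r1, $r2, $r3 ; 0/17/65518/0

17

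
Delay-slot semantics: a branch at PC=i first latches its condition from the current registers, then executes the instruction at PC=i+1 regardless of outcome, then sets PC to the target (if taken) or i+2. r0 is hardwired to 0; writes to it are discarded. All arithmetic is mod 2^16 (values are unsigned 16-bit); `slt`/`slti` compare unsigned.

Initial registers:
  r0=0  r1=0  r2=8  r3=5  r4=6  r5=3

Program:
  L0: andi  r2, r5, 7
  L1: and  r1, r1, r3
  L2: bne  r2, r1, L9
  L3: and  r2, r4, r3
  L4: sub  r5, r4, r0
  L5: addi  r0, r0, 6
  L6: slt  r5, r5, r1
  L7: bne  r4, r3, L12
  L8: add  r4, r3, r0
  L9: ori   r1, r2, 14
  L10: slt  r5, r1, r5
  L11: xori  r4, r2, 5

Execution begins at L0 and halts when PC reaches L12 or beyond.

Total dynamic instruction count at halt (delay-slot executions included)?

[0] andi  r2, r5, 7  →  {r0:0, r1:0, r2:3, r3:5, r4:6, r5:3}
[1] and  r1, r1, r3  →  {r0:0, r1:0, r2:3, r3:5, r4:6, r5:3}
[2] bne  r2, r1, L9  →  {r0:0, r1:0, r2:3, r3:5, r4:6, r5:3}  ⟨branch taken⟩
[3] and  r2, r4, r3  →  {r0:0, r1:0, r2:4, r3:5, r4:6, r5:3}
[9] ori   r1, r2, 14  →  {r0:0, r1:14, r2:4, r3:5, r4:6, r5:3}
[10] slt  r5, r1, r5  →  {r0:0, r1:14, r2:4, r3:5, r4:6, r5:0}
[11] xori  r4, r2, 5  →  {r0:0, r1:14, r2:4, r3:5, r4:1, r5:0}

7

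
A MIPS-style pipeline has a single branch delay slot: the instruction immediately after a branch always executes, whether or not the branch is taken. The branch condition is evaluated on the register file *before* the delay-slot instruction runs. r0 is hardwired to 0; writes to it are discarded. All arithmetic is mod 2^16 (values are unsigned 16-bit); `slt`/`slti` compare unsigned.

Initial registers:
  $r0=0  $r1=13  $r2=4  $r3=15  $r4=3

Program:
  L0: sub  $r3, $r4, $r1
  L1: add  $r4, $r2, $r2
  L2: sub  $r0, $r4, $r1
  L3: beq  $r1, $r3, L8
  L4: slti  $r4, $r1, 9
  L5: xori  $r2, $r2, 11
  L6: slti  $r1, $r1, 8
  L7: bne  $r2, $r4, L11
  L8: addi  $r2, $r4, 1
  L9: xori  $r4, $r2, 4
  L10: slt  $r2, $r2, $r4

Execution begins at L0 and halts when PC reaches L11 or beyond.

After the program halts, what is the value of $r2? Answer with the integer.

[0] sub  $r3, $r4, $r1  →  {$r0:0, $r1:13, $r2:4, $r3:65526, $r4:3}
[1] add  $r4, $r2, $r2  →  {$r0:0, $r1:13, $r2:4, $r3:65526, $r4:8}
[2] sub  $r0, $r4, $r1  →  {$r0:0, $r1:13, $r2:4, $r3:65526, $r4:8}
[3] beq  $r1, $r3, L8  →  {$r0:0, $r1:13, $r2:4, $r3:65526, $r4:8}  ⟨branch fallthrough⟩
[4] slti  $r4, $r1, 9  →  {$r0:0, $r1:13, $r2:4, $r3:65526, $r4:0}
[5] xori  $r2, $r2, 11  →  {$r0:0, $r1:13, $r2:15, $r3:65526, $r4:0}
[6] slti  $r1, $r1, 8  →  {$r0:0, $r1:0, $r2:15, $r3:65526, $r4:0}
[7] bne  $r2, $r4, L11  →  {$r0:0, $r1:0, $r2:15, $r3:65526, $r4:0}  ⟨branch taken⟩
[8] addi  $r2, $r4, 1  →  {$r0:0, $r1:0, $r2:1, $r3:65526, $r4:0}

1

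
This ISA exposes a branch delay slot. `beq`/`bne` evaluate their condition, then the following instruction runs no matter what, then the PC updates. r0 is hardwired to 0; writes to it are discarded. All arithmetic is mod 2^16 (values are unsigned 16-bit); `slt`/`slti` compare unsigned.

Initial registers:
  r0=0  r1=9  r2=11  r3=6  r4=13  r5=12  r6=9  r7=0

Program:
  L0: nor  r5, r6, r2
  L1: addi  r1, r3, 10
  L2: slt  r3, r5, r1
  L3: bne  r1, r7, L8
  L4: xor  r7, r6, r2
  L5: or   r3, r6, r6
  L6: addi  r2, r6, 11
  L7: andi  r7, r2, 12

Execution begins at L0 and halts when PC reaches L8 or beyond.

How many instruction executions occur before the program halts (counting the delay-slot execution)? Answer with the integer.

5

[0] nor  r5, r6, r2  →  {r0:0, r1:9, r2:11, r3:6, r4:13, r5:65524, r6:9, r7:0}
[1] addi  r1, r3, 10  →  {r0:0, r1:16, r2:11, r3:6, r4:13, r5:65524, r6:9, r7:0}
[2] slt  r3, r5, r1  →  {r0:0, r1:16, r2:11, r3:0, r4:13, r5:65524, r6:9, r7:0}
[3] bne  r1, r7, L8  →  {r0:0, r1:16, r2:11, r3:0, r4:13, r5:65524, r6:9, r7:0}  ⟨branch taken⟩
[4] xor  r7, r6, r2  →  {r0:0, r1:16, r2:11, r3:0, r4:13, r5:65524, r6:9, r7:2}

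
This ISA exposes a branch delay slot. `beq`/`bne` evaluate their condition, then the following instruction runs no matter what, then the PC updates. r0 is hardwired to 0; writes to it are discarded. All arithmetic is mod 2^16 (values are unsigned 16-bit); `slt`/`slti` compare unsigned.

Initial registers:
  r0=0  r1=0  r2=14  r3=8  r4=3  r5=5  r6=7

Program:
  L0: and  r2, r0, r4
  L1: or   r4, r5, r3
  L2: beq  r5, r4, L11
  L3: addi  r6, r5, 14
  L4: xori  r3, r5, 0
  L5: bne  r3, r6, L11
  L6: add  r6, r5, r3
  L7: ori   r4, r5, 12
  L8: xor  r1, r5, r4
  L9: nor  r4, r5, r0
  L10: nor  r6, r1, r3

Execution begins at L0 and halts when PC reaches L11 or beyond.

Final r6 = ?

10

PC=0  and  r2, r0, r4        | r0=0 r1=0 r2=0 r3=8 r4=3 r5=5 r6=7
PC=1  or   r4, r5, r3        | r0=0 r1=0 r2=0 r3=8 r4=13 r5=5 r6=7
PC=2  beq  r5, r4, L11       | r0=0 r1=0 r2=0 r3=8 r4=13 r5=5 r6=7  [not taken]
PC=3  addi  r6, r5, 14       | r0=0 r1=0 r2=0 r3=8 r4=13 r5=5 r6=19
PC=4  xori  r3, r5, 0        | r0=0 r1=0 r2=0 r3=5 r4=13 r5=5 r6=19
PC=5  bne  r3, r6, L11       | r0=0 r1=0 r2=0 r3=5 r4=13 r5=5 r6=19  [TAKEN]
PC=6  add  r6, r5, r3        | r0=0 r1=0 r2=0 r3=5 r4=13 r5=5 r6=10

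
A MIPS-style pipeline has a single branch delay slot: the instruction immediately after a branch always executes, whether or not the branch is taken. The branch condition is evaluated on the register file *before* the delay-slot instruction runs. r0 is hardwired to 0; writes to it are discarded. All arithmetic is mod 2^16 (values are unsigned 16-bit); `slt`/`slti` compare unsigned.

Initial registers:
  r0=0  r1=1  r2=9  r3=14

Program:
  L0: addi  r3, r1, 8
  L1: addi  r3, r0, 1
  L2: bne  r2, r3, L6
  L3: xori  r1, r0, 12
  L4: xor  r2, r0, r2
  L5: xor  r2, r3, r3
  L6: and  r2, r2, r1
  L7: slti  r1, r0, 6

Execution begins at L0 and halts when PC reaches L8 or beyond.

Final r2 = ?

8

  step pc=0: addi  r3, r1, 8  regs=(0,1,9,9)
  step pc=1: addi  r3, r0, 1  regs=(0,1,9,1)
  step pc=2: bne  r2, r3, L6  cond=T  regs=(0,1,9,1)
  step pc=3: xori  r1, r0, 12  regs=(0,12,9,1)
  step pc=6: and  r2, r2, r1  regs=(0,12,8,1)
  step pc=7: slti  r1, r0, 6  regs=(0,1,8,1)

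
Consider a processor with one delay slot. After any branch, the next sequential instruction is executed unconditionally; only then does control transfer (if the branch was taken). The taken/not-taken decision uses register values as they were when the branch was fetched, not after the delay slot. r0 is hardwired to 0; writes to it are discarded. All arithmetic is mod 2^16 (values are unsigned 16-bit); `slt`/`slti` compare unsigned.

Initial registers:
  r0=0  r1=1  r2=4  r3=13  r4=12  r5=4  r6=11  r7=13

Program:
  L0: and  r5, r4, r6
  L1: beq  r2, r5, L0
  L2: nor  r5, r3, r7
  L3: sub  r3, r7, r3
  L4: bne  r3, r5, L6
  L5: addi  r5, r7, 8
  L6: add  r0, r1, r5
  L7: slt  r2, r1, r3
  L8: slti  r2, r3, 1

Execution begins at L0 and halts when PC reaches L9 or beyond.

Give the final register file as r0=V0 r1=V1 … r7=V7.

  step pc=0: and  r5, r4, r6  regs=(0,1,4,13,12,8,11,13)
  step pc=1: beq  r2, r5, L0  cond=F  regs=(0,1,4,13,12,8,11,13)
  step pc=2: nor  r5, r3, r7  regs=(0,1,4,13,12,65522,11,13)
  step pc=3: sub  r3, r7, r3  regs=(0,1,4,0,12,65522,11,13)
  step pc=4: bne  r3, r5, L6  cond=T  regs=(0,1,4,0,12,65522,11,13)
  step pc=5: addi  r5, r7, 8  regs=(0,1,4,0,12,21,11,13)
  step pc=6: add  r0, r1, r5  regs=(0,1,4,0,12,21,11,13)
  step pc=7: slt  r2, r1, r3  regs=(0,1,0,0,12,21,11,13)
  step pc=8: slti  r2, r3, 1  regs=(0,1,1,0,12,21,11,13)

r0=0 r1=1 r2=1 r3=0 r4=12 r5=21 r6=11 r7=13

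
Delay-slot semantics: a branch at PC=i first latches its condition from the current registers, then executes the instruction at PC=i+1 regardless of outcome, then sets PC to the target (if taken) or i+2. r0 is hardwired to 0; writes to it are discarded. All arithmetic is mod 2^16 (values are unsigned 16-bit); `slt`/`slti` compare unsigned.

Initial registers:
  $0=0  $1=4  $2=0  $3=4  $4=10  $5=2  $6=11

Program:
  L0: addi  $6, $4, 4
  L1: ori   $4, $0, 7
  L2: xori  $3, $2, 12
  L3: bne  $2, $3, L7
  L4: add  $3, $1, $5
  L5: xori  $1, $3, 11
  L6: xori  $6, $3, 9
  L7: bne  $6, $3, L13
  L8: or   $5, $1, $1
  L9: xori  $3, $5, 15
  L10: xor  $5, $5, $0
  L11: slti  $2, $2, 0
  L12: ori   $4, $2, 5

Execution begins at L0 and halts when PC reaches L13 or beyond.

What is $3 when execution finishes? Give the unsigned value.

  step pc=0: addi  $6, $4, 4  regs=(0,4,0,4,10,2,14)
  step pc=1: ori   $4, $0, 7  regs=(0,4,0,4,7,2,14)
  step pc=2: xori  $3, $2, 12  regs=(0,4,0,12,7,2,14)
  step pc=3: bne  $2, $3, L7  cond=T  regs=(0,4,0,12,7,2,14)
  step pc=4: add  $3, $1, $5  regs=(0,4,0,6,7,2,14)
  step pc=7: bne  $6, $3, L13  cond=T  regs=(0,4,0,6,7,2,14)
  step pc=8: or   $5, $1, $1  regs=(0,4,0,6,7,4,14)

6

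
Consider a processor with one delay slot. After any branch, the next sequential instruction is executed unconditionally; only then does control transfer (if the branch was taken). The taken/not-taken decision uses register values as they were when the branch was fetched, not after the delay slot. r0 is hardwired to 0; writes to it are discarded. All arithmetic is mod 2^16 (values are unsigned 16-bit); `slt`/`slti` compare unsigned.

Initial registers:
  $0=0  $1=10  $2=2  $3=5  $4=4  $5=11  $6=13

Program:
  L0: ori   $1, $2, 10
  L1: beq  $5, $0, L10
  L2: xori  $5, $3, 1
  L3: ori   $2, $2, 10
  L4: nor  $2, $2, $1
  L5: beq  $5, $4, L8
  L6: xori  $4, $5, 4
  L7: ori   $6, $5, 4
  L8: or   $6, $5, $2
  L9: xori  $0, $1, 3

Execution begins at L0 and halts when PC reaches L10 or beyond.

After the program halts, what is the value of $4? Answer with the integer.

0

  step pc=0: ori   $1, $2, 10  regs=(0,10,2,5,4,11,13)
  step pc=1: beq  $5, $0, L10  cond=F  regs=(0,10,2,5,4,11,13)
  step pc=2: xori  $5, $3, 1  regs=(0,10,2,5,4,4,13)
  step pc=3: ori   $2, $2, 10  regs=(0,10,10,5,4,4,13)
  step pc=4: nor  $2, $2, $1  regs=(0,10,65525,5,4,4,13)
  step pc=5: beq  $5, $4, L8  cond=T  regs=(0,10,65525,5,4,4,13)
  step pc=6: xori  $4, $5, 4  regs=(0,10,65525,5,0,4,13)
  step pc=8: or   $6, $5, $2  regs=(0,10,65525,5,0,4,65525)
  step pc=9: xori  $0, $1, 3  regs=(0,10,65525,5,0,4,65525)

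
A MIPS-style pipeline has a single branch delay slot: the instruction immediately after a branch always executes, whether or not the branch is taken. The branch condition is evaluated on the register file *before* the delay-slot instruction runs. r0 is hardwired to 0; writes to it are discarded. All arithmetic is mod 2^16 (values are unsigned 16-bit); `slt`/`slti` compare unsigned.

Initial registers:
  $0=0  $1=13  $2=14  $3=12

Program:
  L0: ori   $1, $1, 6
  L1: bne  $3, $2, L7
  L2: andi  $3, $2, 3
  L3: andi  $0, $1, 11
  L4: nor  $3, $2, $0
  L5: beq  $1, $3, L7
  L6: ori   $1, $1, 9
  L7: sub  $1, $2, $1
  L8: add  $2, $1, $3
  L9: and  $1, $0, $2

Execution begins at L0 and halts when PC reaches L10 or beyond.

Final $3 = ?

  step pc=0: ori   $1, $1, 6  regs=(0,15,14,12)
  step pc=1: bne  $3, $2, L7  cond=T  regs=(0,15,14,12)
  step pc=2: andi  $3, $2, 3  regs=(0,15,14,2)
  step pc=7: sub  $1, $2, $1  regs=(0,65535,14,2)
  step pc=8: add  $2, $1, $3  regs=(0,65535,1,2)
  step pc=9: and  $1, $0, $2  regs=(0,0,1,2)

2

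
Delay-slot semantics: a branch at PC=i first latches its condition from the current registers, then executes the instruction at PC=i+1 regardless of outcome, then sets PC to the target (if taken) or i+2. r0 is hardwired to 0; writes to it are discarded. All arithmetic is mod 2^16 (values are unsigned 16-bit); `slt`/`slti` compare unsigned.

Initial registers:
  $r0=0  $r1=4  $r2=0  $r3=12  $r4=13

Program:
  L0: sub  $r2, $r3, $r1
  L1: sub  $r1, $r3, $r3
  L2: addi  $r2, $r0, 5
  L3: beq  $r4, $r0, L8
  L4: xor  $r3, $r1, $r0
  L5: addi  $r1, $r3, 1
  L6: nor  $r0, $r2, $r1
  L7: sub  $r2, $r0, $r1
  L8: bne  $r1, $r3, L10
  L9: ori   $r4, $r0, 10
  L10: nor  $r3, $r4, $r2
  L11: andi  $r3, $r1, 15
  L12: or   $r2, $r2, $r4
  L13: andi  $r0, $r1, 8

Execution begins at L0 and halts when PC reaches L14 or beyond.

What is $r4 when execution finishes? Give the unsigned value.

[0] sub  $r2, $r3, $r1  →  {$r0:0, $r1:4, $r2:8, $r3:12, $r4:13}
[1] sub  $r1, $r3, $r3  →  {$r0:0, $r1:0, $r2:8, $r3:12, $r4:13}
[2] addi  $r2, $r0, 5  →  {$r0:0, $r1:0, $r2:5, $r3:12, $r4:13}
[3] beq  $r4, $r0, L8  →  {$r0:0, $r1:0, $r2:5, $r3:12, $r4:13}  ⟨branch fallthrough⟩
[4] xor  $r3, $r1, $r0  →  {$r0:0, $r1:0, $r2:5, $r3:0, $r4:13}
[5] addi  $r1, $r3, 1  →  {$r0:0, $r1:1, $r2:5, $r3:0, $r4:13}
[6] nor  $r0, $r2, $r1  →  {$r0:0, $r1:1, $r2:5, $r3:0, $r4:13}
[7] sub  $r2, $r0, $r1  →  {$r0:0, $r1:1, $r2:65535, $r3:0, $r4:13}
[8] bne  $r1, $r3, L10  →  {$r0:0, $r1:1, $r2:65535, $r3:0, $r4:13}  ⟨branch taken⟩
[9] ori   $r4, $r0, 10  →  {$r0:0, $r1:1, $r2:65535, $r3:0, $r4:10}
[10] nor  $r3, $r4, $r2  →  {$r0:0, $r1:1, $r2:65535, $r3:0, $r4:10}
[11] andi  $r3, $r1, 15  →  {$r0:0, $r1:1, $r2:65535, $r3:1, $r4:10}
[12] or   $r2, $r2, $r4  →  {$r0:0, $r1:1, $r2:65535, $r3:1, $r4:10}
[13] andi  $r0, $r1, 8  →  {$r0:0, $r1:1, $r2:65535, $r3:1, $r4:10}

10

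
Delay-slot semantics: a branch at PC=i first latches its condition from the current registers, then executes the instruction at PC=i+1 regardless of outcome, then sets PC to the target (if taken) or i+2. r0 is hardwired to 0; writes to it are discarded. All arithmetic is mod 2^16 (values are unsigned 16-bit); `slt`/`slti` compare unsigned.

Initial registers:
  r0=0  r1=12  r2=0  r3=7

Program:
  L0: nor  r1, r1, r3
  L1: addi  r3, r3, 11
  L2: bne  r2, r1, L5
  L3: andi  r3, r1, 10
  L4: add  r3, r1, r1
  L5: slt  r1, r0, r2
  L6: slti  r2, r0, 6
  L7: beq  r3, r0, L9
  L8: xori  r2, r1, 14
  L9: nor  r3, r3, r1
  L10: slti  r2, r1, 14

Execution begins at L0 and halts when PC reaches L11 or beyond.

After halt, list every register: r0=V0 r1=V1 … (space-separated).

PC=0  nor  r1, r1, r3        | r0=0 r1=65520 r2=0 r3=7
PC=1  addi  r3, r3, 11       | r0=0 r1=65520 r2=0 r3=18
PC=2  bne  r2, r1, L5        | r0=0 r1=65520 r2=0 r3=18  [TAKEN]
PC=3  andi  r3, r1, 10       | r0=0 r1=65520 r2=0 r3=0
PC=5  slt  r1, r0, r2        | r0=0 r1=0 r2=0 r3=0
PC=6  slti  r2, r0, 6        | r0=0 r1=0 r2=1 r3=0
PC=7  beq  r3, r0, L9        | r0=0 r1=0 r2=1 r3=0  [TAKEN]
PC=8  xori  r2, r1, 14       | r0=0 r1=0 r2=14 r3=0
PC=9  nor  r3, r3, r1        | r0=0 r1=0 r2=14 r3=65535
PC=10 slti  r2, r1, 14       | r0=0 r1=0 r2=1 r3=65535

r0=0 r1=0 r2=1 r3=65535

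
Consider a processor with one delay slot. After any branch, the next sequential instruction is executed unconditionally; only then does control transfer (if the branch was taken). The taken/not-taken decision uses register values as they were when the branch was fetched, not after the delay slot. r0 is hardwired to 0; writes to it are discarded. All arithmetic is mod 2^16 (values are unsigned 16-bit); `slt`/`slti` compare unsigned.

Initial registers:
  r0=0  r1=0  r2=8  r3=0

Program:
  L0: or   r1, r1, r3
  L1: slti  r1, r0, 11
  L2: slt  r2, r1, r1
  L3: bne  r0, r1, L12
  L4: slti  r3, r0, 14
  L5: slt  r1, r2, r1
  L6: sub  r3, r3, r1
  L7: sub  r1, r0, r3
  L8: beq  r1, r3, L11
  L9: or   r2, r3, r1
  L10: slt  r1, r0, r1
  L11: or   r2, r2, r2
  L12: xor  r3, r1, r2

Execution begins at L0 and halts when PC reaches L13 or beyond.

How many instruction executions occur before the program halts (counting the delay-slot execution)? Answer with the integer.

PC=0  or   r1, r1, r3        | r0=0 r1=0 r2=8 r3=0
PC=1  slti  r1, r0, 11       | r0=0 r1=1 r2=8 r3=0
PC=2  slt  r2, r1, r1        | r0=0 r1=1 r2=0 r3=0
PC=3  bne  r0, r1, L12       | r0=0 r1=1 r2=0 r3=0  [TAKEN]
PC=4  slti  r3, r0, 14       | r0=0 r1=1 r2=0 r3=1
PC=12 xor  r3, r1, r2        | r0=0 r1=1 r2=0 r3=1

6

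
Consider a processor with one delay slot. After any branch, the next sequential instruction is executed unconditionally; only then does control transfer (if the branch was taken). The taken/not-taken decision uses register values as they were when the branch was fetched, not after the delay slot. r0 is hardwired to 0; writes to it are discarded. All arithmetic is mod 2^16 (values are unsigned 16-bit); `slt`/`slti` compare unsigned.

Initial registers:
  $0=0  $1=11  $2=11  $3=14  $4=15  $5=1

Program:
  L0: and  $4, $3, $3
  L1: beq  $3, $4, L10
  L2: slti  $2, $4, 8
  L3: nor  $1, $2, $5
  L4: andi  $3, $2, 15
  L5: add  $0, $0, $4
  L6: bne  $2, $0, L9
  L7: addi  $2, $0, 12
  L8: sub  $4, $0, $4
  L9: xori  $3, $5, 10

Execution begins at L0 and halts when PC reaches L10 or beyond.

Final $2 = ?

[0] and  $4, $3, $3  →  {$0:0, $1:11, $2:11, $3:14, $4:14, $5:1}
[1] beq  $3, $4, L10  →  {$0:0, $1:11, $2:11, $3:14, $4:14, $5:1}  ⟨branch taken⟩
[2] slti  $2, $4, 8  →  {$0:0, $1:11, $2:0, $3:14, $4:14, $5:1}

0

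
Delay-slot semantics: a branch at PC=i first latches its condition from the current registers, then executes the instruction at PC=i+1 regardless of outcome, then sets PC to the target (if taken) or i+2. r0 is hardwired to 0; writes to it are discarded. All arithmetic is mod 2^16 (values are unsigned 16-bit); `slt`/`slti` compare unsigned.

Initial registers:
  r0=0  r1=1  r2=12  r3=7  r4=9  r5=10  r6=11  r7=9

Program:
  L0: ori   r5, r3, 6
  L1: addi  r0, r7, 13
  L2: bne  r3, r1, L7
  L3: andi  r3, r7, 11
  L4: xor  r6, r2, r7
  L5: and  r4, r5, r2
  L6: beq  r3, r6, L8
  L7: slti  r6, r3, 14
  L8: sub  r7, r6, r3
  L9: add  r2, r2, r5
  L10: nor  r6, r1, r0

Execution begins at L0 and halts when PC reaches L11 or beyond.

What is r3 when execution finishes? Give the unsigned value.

9

PC=0  ori   r5, r3, 6        | r0=0 r1=1 r2=12 r3=7 r4=9 r5=7 r6=11 r7=9
PC=1  addi  r0, r7, 13       | r0=0 r1=1 r2=12 r3=7 r4=9 r5=7 r6=11 r7=9
PC=2  bne  r3, r1, L7        | r0=0 r1=1 r2=12 r3=7 r4=9 r5=7 r6=11 r7=9  [TAKEN]
PC=3  andi  r3, r7, 11       | r0=0 r1=1 r2=12 r3=9 r4=9 r5=7 r6=11 r7=9
PC=7  slti  r6, r3, 14       | r0=0 r1=1 r2=12 r3=9 r4=9 r5=7 r6=1 r7=9
PC=8  sub  r7, r6, r3        | r0=0 r1=1 r2=12 r3=9 r4=9 r5=7 r6=1 r7=65528
PC=9  add  r2, r2, r5        | r0=0 r1=1 r2=19 r3=9 r4=9 r5=7 r6=1 r7=65528
PC=10 nor  r6, r1, r0        | r0=0 r1=1 r2=19 r3=9 r4=9 r5=7 r6=65534 r7=65528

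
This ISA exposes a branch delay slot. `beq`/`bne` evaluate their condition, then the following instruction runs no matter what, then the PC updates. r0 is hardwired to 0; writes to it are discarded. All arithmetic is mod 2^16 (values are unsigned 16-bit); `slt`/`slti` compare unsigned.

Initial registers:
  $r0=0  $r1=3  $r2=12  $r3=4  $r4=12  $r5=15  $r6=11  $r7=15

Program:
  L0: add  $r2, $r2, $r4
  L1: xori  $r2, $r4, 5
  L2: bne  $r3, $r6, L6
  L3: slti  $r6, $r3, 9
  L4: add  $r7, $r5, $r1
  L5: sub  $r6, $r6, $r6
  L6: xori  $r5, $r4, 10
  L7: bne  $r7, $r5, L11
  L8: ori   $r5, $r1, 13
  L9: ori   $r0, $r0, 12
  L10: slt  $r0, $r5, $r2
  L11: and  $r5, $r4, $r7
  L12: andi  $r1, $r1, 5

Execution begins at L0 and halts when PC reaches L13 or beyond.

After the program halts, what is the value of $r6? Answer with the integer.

1

  step pc=0: add  $r2, $r2, $r4  regs=(0,3,24,4,12,15,11,15)
  step pc=1: xori  $r2, $r4, 5  regs=(0,3,9,4,12,15,11,15)
  step pc=2: bne  $r3, $r6, L6  cond=T  regs=(0,3,9,4,12,15,11,15)
  step pc=3: slti  $r6, $r3, 9  regs=(0,3,9,4,12,15,1,15)
  step pc=6: xori  $r5, $r4, 10  regs=(0,3,9,4,12,6,1,15)
  step pc=7: bne  $r7, $r5, L11  cond=T  regs=(0,3,9,4,12,6,1,15)
  step pc=8: ori   $r5, $r1, 13  regs=(0,3,9,4,12,15,1,15)
  step pc=11: and  $r5, $r4, $r7  regs=(0,3,9,4,12,12,1,15)
  step pc=12: andi  $r1, $r1, 5  regs=(0,1,9,4,12,12,1,15)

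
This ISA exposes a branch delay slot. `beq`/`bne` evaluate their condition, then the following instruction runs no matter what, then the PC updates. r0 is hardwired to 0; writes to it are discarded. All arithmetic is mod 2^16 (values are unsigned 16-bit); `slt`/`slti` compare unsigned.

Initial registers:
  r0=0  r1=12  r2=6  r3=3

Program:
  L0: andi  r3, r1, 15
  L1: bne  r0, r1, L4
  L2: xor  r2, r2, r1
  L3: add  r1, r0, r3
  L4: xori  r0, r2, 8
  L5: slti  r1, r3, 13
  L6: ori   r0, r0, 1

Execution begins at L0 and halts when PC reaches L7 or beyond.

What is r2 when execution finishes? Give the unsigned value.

#0 andi  r3, r1, 15 ; 0/12/6/12
#1 bne  r0, r1, L4 ; 0/12/6/12 ; →target
#2 xor  r2, r2, r1 ; 0/12/10/12
#4 xori  r0, r2, 8 ; 0/12/10/12
#5 slti  r1, r3, 13 ; 0/1/10/12
#6 ori   r0, r0, 1 ; 0/1/10/12

10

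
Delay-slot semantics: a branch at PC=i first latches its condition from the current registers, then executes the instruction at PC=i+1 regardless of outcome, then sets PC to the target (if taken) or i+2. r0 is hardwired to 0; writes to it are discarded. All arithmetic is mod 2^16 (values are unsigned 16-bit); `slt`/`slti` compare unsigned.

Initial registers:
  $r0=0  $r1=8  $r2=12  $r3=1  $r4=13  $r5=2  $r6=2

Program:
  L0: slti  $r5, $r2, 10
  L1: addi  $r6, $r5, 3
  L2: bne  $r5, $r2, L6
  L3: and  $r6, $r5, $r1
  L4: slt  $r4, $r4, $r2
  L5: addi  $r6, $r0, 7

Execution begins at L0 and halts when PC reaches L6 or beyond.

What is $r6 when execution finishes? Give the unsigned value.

0

  step pc=0: slti  $r5, $r2, 10  regs=(0,8,12,1,13,0,2)
  step pc=1: addi  $r6, $r5, 3  regs=(0,8,12,1,13,0,3)
  step pc=2: bne  $r5, $r2, L6  cond=T  regs=(0,8,12,1,13,0,3)
  step pc=3: and  $r6, $r5, $r1  regs=(0,8,12,1,13,0,0)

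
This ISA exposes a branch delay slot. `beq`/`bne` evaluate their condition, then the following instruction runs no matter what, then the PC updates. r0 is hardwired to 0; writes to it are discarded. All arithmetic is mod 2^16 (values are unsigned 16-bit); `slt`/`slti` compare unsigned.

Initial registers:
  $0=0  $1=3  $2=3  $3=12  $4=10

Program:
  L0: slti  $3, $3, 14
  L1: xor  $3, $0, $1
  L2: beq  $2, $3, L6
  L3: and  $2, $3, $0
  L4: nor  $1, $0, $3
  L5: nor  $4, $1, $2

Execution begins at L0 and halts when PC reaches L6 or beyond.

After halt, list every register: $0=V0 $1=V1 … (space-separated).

$0=0 $1=3 $2=0 $3=3 $4=10

  step pc=0: slti  $3, $3, 14  regs=(0,3,3,1,10)
  step pc=1: xor  $3, $0, $1  regs=(0,3,3,3,10)
  step pc=2: beq  $2, $3, L6  cond=T  regs=(0,3,3,3,10)
  step pc=3: and  $2, $3, $0  regs=(0,3,0,3,10)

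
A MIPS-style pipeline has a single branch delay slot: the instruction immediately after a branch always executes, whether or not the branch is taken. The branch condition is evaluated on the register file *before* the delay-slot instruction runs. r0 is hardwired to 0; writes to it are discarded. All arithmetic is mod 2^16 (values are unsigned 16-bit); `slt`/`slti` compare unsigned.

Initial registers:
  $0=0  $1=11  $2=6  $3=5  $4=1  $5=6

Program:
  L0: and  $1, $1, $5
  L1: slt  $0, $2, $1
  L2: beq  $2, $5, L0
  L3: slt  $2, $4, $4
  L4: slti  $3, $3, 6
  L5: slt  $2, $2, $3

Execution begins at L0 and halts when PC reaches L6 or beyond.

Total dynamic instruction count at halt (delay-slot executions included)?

10

PC=0  and  $1, $1, $5        | $0=0 $1=2 $2=6 $3=5 $4=1 $5=6
PC=1  slt  $0, $2, $1        | $0=0 $1=2 $2=6 $3=5 $4=1 $5=6
PC=2  beq  $2, $5, L0        | $0=0 $1=2 $2=6 $3=5 $4=1 $5=6  [TAKEN]
PC=3  slt  $2, $4, $4        | $0=0 $1=2 $2=0 $3=5 $4=1 $5=6
PC=0  and  $1, $1, $5        | $0=0 $1=2 $2=0 $3=5 $4=1 $5=6
PC=1  slt  $0, $2, $1        | $0=0 $1=2 $2=0 $3=5 $4=1 $5=6
PC=2  beq  $2, $5, L0        | $0=0 $1=2 $2=0 $3=5 $4=1 $5=6  [not taken]
PC=3  slt  $2, $4, $4        | $0=0 $1=2 $2=0 $3=5 $4=1 $5=6
PC=4  slti  $3, $3, 6        | $0=0 $1=2 $2=0 $3=1 $4=1 $5=6
PC=5  slt  $2, $2, $3        | $0=0 $1=2 $2=1 $3=1 $4=1 $5=6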